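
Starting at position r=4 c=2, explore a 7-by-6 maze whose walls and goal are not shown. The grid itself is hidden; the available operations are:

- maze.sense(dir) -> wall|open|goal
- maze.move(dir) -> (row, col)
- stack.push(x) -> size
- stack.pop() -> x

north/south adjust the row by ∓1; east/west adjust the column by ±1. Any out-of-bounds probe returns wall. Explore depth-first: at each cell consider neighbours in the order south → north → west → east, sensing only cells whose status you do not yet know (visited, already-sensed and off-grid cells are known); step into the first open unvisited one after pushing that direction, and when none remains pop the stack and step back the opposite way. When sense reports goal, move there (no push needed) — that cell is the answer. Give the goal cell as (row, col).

-> sense(south)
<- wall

-> sense(north)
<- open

-> push(north)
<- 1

-> move(north)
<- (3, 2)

-> sense(north)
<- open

-> push(north)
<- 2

-> move(north)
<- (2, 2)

-> sense(north)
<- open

-> push(north)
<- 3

-> move(north)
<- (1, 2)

-> sense(north)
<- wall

-> sense(west)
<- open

-> push(west)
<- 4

-> move(west)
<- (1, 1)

-> sense(south)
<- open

-> push(south)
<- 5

-> move(south)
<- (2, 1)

-> sense(south)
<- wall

-> sense(west)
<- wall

-> pop()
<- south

-> move(north)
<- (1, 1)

-> sense(north)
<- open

-> push(north)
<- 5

-> move(north)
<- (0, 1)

-> sense(west)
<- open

-> push(west)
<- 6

-> move(west)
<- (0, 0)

-> sense(south)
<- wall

-> pop()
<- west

-> move(east)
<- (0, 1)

-> pop()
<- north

-> move(south)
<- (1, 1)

-> pop()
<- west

-> move(east)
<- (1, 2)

-> sense(east)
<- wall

-> pop()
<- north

-> move(south)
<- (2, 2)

-> sense(east)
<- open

-> push(east)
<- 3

-> move(east)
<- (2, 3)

-> sense(south)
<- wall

-> sense(east)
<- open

-> push(east)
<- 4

-> move(east)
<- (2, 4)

-> sense(south)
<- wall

-> sense(north)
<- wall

-> sense(east)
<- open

-> push(east)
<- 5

-> move(east)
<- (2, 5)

-> sense(south)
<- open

-> push(south)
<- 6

-> move(south)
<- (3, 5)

-> sense(south)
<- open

-> push(south)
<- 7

-> move(south)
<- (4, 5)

-> sense(south)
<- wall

-> sense(west)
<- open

-> push(west)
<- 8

-> move(west)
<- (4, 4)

-> sense(south)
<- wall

-> sense(west)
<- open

-> push(west)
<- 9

-> move(west)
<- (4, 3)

-> sense(south)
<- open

-> push(south)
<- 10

-> move(south)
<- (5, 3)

-> sense(south)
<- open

-> push(south)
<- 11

-> move(south)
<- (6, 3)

-> sense(west)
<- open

-> push(west)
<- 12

-> move(west)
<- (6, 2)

-> sense(west)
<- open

-> push(west)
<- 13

-> move(west)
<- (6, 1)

-> sense(north)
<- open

-> push(north)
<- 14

-> move(north)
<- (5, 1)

-> sense(north)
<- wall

-> sense(west)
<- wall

-> pop()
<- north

-> move(south)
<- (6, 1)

-> sense(west)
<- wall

-> pop()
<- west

-> move(east)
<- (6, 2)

-> pop()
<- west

-> move(east)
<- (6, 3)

-> sense(east)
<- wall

-> pop()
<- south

-> move(north)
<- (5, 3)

-> pop()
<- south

-> move(north)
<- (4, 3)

-> pop()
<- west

-> move(east)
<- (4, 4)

-> pop()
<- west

-> move(east)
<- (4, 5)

-> pop()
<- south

-> move(north)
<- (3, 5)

-> pop()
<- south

-> move(north)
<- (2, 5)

-> sense(north)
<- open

-> push(north)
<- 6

-> move(north)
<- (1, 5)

-> sense(north)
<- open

-> push(north)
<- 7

-> move(north)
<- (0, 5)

-> sense(west)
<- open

-> push(west)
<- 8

-> move(west)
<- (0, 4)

-> sense(west)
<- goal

-> move(west)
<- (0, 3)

Answer: (0, 3)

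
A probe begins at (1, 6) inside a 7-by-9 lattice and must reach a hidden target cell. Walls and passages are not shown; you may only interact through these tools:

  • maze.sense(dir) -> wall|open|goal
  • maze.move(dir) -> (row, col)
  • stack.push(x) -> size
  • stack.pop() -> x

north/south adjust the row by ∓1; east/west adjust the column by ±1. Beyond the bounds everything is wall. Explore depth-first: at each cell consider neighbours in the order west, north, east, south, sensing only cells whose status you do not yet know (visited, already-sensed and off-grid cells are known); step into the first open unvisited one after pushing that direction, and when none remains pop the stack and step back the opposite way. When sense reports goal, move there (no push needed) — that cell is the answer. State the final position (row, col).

~$ maze.sense west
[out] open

~$ stack.push west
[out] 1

~$ maze.move west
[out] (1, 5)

~$ maze.sense west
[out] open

~$ stack.push west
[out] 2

~$ maze.move west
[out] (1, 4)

~$ maze.sense west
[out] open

~$ stack.push west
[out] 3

~$ maze.move west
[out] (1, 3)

~$ maze.sense west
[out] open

~$ stack.push west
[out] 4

~$ maze.move west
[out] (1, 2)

~$ maze.sense west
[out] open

~$ stack.push west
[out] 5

~$ maze.move west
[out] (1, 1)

~$ maze.sense west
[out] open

~$ stack.push west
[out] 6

~$ maze.move west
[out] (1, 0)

~$ maze.sense north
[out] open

~$ stack.push north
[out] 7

~$ maze.move north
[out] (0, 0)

~$ maze.sense east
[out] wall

~$ stack.pop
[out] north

~$ maze.move south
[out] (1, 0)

~$ maze.sense south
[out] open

~$ stack.push south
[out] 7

~$ maze.move south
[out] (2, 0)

~$ maze.sense east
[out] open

~$ stack.push east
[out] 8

~$ maze.move east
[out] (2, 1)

~$ maze.sense east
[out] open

~$ stack.push east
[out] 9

~$ maze.move east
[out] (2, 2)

~$ maze.sense east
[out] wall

~$ maze.sense south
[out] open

~$ stack.push south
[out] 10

~$ maze.move south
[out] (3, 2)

~$ maze.sense west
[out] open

~$ stack.push west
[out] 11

~$ maze.move west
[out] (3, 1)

~$ maze.sense west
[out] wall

~$ maze.sense south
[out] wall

~$ stack.pop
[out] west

~$ maze.move east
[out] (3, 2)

~$ maze.sense east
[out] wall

~$ maze.sense south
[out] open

~$ stack.push south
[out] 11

~$ maze.move south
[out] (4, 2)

~$ maze.sense east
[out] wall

~$ maze.sense south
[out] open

~$ stack.push south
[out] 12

~$ maze.move south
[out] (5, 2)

~$ maze.sense west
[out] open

~$ stack.push west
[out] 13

~$ maze.move west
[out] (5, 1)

~$ maze.sense west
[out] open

~$ stack.push west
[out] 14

~$ maze.move west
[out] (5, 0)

~$ maze.sense north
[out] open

~$ stack.push north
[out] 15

~$ maze.move north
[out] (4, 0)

~$ stack.pop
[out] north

~$ maze.move south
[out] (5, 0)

~$ maze.sense south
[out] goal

~$ maze.move south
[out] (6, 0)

Answer: (6, 0)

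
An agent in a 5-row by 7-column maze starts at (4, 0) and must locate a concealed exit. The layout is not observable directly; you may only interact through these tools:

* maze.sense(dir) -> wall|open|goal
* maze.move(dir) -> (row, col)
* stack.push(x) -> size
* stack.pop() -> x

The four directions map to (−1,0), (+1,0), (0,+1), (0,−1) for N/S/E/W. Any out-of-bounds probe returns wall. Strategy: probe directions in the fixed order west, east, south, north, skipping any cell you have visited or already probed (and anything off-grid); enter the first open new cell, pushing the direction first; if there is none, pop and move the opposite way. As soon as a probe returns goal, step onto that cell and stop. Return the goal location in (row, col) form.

Action: maze.sense[east]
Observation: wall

Action: maze.sense[north]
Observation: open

Action: stack.push[north]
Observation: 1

Action: maze.move[north]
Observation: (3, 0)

Action: maze.sense[east]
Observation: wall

Action: maze.sense[north]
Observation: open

Action: stack.push[north]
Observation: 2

Action: maze.move[north]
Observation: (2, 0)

Action: maze.sense[east]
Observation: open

Action: stack.push[east]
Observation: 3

Action: maze.move[east]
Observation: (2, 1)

Action: maze.sense[east]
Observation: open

Action: stack.push[east]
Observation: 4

Action: maze.move[east]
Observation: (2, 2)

Action: maze.sense[east]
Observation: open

Action: stack.push[east]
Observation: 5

Action: maze.move[east]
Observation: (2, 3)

Action: maze.sense[east]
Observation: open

Action: stack.push[east]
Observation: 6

Action: maze.move[east]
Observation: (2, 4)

Action: maze.sense[east]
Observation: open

Action: stack.push[east]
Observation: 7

Action: maze.move[east]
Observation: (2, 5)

Action: maze.sense[east]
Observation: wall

Action: maze.sense[south]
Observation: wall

Action: maze.sense[north]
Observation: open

Action: stack.push[north]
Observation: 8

Action: maze.move[north]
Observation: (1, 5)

Action: maze.sense[west]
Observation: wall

Action: maze.sense[east]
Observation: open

Action: stack.push[east]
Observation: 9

Action: maze.move[east]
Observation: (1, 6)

Action: maze.sense[north]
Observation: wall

Action: stack.pop[]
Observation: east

Action: maze.move[west]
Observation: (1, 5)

Action: maze.sense[north]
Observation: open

Action: stack.push[north]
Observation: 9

Action: maze.move[north]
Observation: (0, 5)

Action: maze.sense[west]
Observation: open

Action: stack.push[west]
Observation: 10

Action: maze.move[west]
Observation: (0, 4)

Action: maze.sense[west]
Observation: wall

Action: stack.pop[]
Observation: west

Action: maze.move[east]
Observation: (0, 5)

Action: stack.pop[]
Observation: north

Action: maze.move[south]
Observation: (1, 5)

Action: stack.pop[]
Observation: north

Action: maze.move[south]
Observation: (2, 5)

Action: stack.pop[]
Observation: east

Action: maze.move[west]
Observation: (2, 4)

Action: maze.sense[south]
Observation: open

Action: stack.push[south]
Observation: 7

Action: maze.move[south]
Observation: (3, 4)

Action: maze.sense[west]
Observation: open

Action: stack.push[west]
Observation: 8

Action: maze.move[west]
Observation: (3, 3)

Action: maze.sense[west]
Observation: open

Action: stack.push[west]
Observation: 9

Action: maze.move[west]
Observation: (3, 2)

Action: maze.sense[south]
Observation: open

Action: stack.push[south]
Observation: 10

Action: maze.move[south]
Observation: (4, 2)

Action: maze.sense[east]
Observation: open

Action: stack.push[east]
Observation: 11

Action: maze.move[east]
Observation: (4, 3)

Action: maze.sense[east]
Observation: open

Action: stack.push[east]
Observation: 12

Action: maze.move[east]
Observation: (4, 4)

Action: maze.sense[east]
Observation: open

Action: stack.push[east]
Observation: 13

Action: maze.move[east]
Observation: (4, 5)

Action: maze.sense[east]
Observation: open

Action: stack.push[east]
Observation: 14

Action: maze.move[east]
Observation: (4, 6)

Action: maze.sense[north]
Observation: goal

Action: maze.move[north]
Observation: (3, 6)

Answer: (3, 6)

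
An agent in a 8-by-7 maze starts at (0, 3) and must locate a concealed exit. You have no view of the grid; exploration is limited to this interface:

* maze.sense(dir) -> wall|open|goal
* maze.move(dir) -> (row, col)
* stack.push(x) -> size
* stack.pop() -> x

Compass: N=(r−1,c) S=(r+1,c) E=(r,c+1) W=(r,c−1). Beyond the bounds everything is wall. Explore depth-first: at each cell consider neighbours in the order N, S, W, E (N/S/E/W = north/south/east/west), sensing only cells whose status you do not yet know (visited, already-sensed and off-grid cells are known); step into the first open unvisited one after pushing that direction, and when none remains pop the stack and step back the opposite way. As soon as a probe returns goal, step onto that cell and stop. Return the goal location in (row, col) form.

Action: sense[dir=south]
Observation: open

Action: push[x=south]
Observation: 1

Action: move[dir=south]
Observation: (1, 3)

Action: sense[dir=south]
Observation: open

Action: push[x=south]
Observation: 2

Action: move[dir=south]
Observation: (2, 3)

Action: sense[dir=south]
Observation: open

Action: push[x=south]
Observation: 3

Action: move[dir=south]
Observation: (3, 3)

Action: sense[dir=south]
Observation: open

Action: push[x=south]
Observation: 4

Action: move[dir=south]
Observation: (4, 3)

Action: sense[dir=south]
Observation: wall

Action: sense[dir=west]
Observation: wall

Action: sense[dir=east]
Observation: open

Action: push[x=east]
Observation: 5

Action: move[dir=east]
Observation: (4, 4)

Action: sense[dir=north]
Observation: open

Action: push[x=north]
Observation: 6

Action: move[dir=north]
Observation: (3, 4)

Action: sense[dir=north]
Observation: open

Action: push[x=north]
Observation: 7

Action: move[dir=north]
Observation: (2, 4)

Action: sense[dir=north]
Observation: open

Action: push[x=north]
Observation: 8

Action: move[dir=north]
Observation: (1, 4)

Action: sense[dir=north]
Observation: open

Action: push[x=north]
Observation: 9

Action: move[dir=north]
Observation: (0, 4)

Action: sense[dir=east]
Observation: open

Action: push[x=east]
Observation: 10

Action: move[dir=east]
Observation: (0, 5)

Action: sense[dir=south]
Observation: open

Action: push[x=south]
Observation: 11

Action: move[dir=south]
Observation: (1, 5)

Action: sense[dir=south]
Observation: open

Action: push[x=south]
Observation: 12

Action: move[dir=south]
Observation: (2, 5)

Action: sense[dir=south]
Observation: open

Action: push[x=south]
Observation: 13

Action: move[dir=south]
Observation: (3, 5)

Action: sense[dir=south]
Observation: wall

Action: sense[dir=east]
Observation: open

Action: push[x=east]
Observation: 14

Action: move[dir=east]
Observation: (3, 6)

Action: sense[dir=north]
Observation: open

Action: push[x=north]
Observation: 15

Action: move[dir=north]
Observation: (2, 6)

Action: sense[dir=north]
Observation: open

Action: push[x=north]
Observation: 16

Action: move[dir=north]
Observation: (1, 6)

Action: sense[dir=north]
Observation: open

Action: push[x=north]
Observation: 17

Action: move[dir=north]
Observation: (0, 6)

Action: pop[]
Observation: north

Action: move[dir=south]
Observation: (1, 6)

Action: pop[]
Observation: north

Action: move[dir=south]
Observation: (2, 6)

Action: pop[]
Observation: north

Action: move[dir=south]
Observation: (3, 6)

Action: sense[dir=south]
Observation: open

Action: push[x=south]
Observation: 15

Action: move[dir=south]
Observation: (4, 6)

Action: sense[dir=south]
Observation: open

Action: push[x=south]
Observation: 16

Action: move[dir=south]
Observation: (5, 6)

Action: sense[dir=south]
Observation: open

Action: push[x=south]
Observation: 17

Action: move[dir=south]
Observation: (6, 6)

Action: sense[dir=south]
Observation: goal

Action: move[dir=south]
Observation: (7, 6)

Answer: (7, 6)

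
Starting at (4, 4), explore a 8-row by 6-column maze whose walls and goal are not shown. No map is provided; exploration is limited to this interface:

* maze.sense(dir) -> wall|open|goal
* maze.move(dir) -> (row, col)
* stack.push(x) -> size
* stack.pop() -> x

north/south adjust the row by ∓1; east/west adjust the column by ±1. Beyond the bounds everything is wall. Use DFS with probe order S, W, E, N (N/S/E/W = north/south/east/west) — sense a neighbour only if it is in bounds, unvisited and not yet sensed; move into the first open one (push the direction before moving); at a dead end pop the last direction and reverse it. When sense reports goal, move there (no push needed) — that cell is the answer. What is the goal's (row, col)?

I use maze.sense passing south, — result: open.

Then stack.push passing south, and observe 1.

I use maze.move passing south, and observe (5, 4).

I use maze.sense passing south, — result: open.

I run stack.push passing south, yielding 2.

I call maze.move passing south, — result: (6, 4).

I call maze.sense passing south, — result: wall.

I use maze.sense passing west, and observe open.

Then stack.push passing west, and see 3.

Invoking maze.move passing west, : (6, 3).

I try maze.sense passing south, and observe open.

I call stack.push passing south, giving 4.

Now I run maze.move passing south, — result: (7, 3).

I use maze.sense passing west, yielding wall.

Calling stack.pop, and get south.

Using maze.move passing north, and get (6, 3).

Now I run maze.sense passing west, and see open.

I use stack.push passing west, yielding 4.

Now I run maze.move passing west, → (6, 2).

I try maze.sense passing west, which returns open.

Then stack.push passing west, → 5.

I call maze.move passing west, and observe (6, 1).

Now I run maze.sense passing south, and see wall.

I invoke maze.sense passing west, → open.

I use stack.push passing west, and get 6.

Calling maze.move passing west, → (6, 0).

Then maze.sense passing south, : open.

Using stack.push passing south, → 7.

Now I run maze.move passing south, : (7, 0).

Now I run stack.pop(), giving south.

Now I run maze.move passing north, and see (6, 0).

I use maze.sense passing north, and get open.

I use stack.push passing north, which returns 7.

I run maze.move passing north, : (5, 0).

I call maze.sense passing east, → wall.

I use maze.sense passing north, which returns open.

I try stack.push passing north, and see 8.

I run maze.move passing north, giving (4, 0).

Using maze.sense passing east, and get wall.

Now I run maze.sense passing north, → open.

Invoking stack.push passing north, — result: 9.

I run maze.move passing north, and see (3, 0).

I try maze.sense passing east, and observe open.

Next I call stack.push passing east, and get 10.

I try maze.move passing east, and get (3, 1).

I run maze.sense passing east, : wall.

I call maze.sense passing north, which returns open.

I try stack.push passing north, : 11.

I run maze.move passing north, which returns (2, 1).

I use maze.sense passing west, yielding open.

I call stack.push passing west, giving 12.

Using maze.move passing west, which returns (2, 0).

Invoking maze.sense passing north, yielding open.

Next I call stack.push passing north, — result: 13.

I use maze.move passing north, giving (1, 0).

Calling maze.sense passing east, → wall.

I call maze.sense passing north, which returns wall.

I invoke stack.pop, giving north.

Then maze.move passing south, which returns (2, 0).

I try stack.pop, yielding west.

Now I run maze.move passing east, → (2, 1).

I use maze.sense passing east, and see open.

Invoking stack.push passing east, — result: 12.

Using maze.move passing east, : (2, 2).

I use maze.sense passing east, — result: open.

I invoke stack.push passing east, : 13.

Next I call maze.move passing east, and get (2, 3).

Now I run maze.sense passing south, : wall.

Next I call maze.sense passing east, — result: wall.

Invoking maze.sense passing north, yielding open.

Then stack.push passing north, which returns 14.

I call maze.move passing north, → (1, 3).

I invoke maze.sense passing west, giving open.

Now I run stack.push passing west, and observe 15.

I run maze.move passing west, and see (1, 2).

Now I run maze.sense passing north, and see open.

I call stack.push passing north, which returns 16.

I invoke maze.move passing north, yielding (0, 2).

Now I run maze.sense passing west, yielding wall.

I invoke maze.sense passing east, which returns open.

Invoking stack.push passing east, — result: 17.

Invoking maze.move passing east, yielding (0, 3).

Next I call maze.sense passing east, and get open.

Using stack.push passing east, yielding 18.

I invoke maze.move passing east, giving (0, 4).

Now I run maze.sense passing south, → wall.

I call maze.sense passing east, which returns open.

I call stack.push passing east, which returns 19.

I run maze.move passing east, : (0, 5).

Next I call maze.sense passing south, giving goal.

I invoke maze.move passing south, → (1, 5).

Answer: (1, 5)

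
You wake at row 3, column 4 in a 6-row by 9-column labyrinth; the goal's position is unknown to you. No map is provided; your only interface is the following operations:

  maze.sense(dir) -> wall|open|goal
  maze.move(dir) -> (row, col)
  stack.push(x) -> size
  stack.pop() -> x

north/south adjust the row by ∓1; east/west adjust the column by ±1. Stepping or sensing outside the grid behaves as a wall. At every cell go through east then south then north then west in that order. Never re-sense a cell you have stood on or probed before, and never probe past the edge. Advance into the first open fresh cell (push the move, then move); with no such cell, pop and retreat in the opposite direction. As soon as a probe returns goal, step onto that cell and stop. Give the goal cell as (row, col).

I run sense(dir: east), → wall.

I invoke sense(dir: south), and get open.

Calling push(x: south), and observe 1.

I use move(dir: south), and get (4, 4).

Then sense(dir: east), — result: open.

Then push(x: east), which returns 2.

Now I run move(dir: east), and see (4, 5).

I call sense(dir: east), → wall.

I try sense(dir: south), giving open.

I call push(x: south), which returns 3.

Next I call move(dir: south), and see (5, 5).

I call sense(dir: east), : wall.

I call sense(dir: west), yielding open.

I call push(x: west), : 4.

Using move(dir: west), and get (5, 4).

I try sense(dir: west), which returns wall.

I use pop(), yielding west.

I run move(dir: east), yielding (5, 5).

I run pop(), giving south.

I run move(dir: north), and see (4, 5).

I use pop(), — result: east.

Using move(dir: west), which returns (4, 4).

Then sense(dir: west), and see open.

Calling push(x: west), which returns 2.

I try move(dir: west), and get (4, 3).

Using sense(dir: north), which returns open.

I use push(x: north), → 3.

I call move(dir: north), → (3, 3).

Using sense(dir: north), yielding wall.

I invoke sense(dir: west), → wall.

Then pop, : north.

I call move(dir: south), : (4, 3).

Now I run sense(dir: west), and see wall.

Then pop(), → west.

Then move(dir: east), giving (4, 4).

I call pop(), → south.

I call move(dir: north), and get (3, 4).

I try sense(dir: north), and see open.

I run push(x: north), and see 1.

I call move(dir: north), and observe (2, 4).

I call sense(dir: east), → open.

I use push(x: east), yielding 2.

Next I call move(dir: east), and get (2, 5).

I invoke sense(dir: east), which returns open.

Calling push(x: east), → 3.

Next I call move(dir: east), : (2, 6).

I call sense(dir: east), and observe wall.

Now I run sense(dir: south), — result: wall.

I use sense(dir: north), and get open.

Invoking push(x: north), — result: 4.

Invoking move(dir: north), which returns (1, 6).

Next I call sense(dir: east), yielding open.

I try push(x: east), and observe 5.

I use move(dir: east), → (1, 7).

I use sense(dir: east), and see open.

I call push(x: east), — result: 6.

Calling move(dir: east), giving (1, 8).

I try sense(dir: south), giving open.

Then push(x: south), giving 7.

Now I run move(dir: south), yielding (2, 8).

Now I run sense(dir: south), giving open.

I use push(x: south), which returns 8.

I run move(dir: south), and see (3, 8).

I use sense(dir: south), giving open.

Next I call push(x: south), and see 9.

I use move(dir: south), and see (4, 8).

Calling sense(dir: south), giving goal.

I invoke move(dir: south), yielding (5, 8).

Answer: (5, 8)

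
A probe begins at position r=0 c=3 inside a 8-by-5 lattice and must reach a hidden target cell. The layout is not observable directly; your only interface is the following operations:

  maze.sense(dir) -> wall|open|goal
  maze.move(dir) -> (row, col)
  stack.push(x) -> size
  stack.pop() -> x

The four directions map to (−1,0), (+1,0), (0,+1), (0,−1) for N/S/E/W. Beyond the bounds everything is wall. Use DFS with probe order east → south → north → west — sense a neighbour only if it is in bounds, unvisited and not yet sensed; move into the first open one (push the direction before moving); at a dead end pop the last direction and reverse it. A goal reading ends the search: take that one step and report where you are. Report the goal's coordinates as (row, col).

Act: maze.sense[dir→east]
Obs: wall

Act: maze.sense[dir→south]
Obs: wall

Act: maze.sense[dir→west]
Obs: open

Act: stack.push[x→west]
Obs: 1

Act: maze.move[dir→west]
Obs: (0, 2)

Act: maze.sense[dir→south]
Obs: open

Act: stack.push[x→south]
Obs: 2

Act: maze.move[dir→south]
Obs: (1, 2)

Act: maze.sense[dir→south]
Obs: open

Act: stack.push[x→south]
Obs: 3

Act: maze.move[dir→south]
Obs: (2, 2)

Act: maze.sense[dir→east]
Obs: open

Act: stack.push[x→east]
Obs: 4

Act: maze.move[dir→east]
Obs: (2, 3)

Act: maze.sense[dir→east]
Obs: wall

Act: maze.sense[dir→south]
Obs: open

Act: stack.push[x→south]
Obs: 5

Act: maze.move[dir→south]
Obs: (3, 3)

Act: maze.sense[dir→east]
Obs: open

Act: stack.push[x→east]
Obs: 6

Act: maze.move[dir→east]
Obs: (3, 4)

Act: maze.sense[dir→south]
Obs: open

Act: stack.push[x→south]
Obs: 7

Act: maze.move[dir→south]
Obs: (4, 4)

Act: maze.sense[dir→south]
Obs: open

Act: stack.push[x→south]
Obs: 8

Act: maze.move[dir→south]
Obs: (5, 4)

Act: maze.sense[dir→south]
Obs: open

Act: stack.push[x→south]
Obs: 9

Act: maze.move[dir→south]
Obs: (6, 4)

Act: maze.sense[dir→south]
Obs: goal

Act: maze.move[dir→south]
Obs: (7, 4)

Answer: (7, 4)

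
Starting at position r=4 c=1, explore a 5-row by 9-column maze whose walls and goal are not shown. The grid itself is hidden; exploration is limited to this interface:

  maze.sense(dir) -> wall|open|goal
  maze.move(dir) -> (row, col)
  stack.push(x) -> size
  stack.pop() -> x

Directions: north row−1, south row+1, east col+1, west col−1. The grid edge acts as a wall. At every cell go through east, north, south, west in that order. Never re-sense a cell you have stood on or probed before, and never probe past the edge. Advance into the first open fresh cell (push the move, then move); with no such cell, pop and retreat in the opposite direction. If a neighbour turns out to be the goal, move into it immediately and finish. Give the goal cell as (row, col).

→ maze.sense(dir: east)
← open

→ stack.push(x: east)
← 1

→ maze.move(dir: east)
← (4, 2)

→ maze.sense(dir: east)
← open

→ stack.push(x: east)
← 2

→ maze.move(dir: east)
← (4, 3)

→ maze.sense(dir: east)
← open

→ stack.push(x: east)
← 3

→ maze.move(dir: east)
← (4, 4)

→ maze.sense(dir: east)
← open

→ stack.push(x: east)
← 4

→ maze.move(dir: east)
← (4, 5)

→ maze.sense(dir: east)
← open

→ stack.push(x: east)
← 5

→ maze.move(dir: east)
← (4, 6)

→ maze.sense(dir: east)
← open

→ stack.push(x: east)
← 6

→ maze.move(dir: east)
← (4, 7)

→ maze.sense(dir: east)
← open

→ stack.push(x: east)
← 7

→ maze.move(dir: east)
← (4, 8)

→ maze.sense(dir: north)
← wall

→ stack.pop()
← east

→ maze.move(dir: west)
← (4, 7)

→ maze.sense(dir: north)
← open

→ stack.push(x: north)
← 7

→ maze.move(dir: north)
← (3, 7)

→ maze.sense(dir: north)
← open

→ stack.push(x: north)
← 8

→ maze.move(dir: north)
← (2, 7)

→ maze.sense(dir: east)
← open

→ stack.push(x: east)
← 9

→ maze.move(dir: east)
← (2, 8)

→ maze.sense(dir: north)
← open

→ stack.push(x: north)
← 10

→ maze.move(dir: north)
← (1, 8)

→ maze.sense(dir: north)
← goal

→ maze.move(dir: north)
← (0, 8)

Answer: (0, 8)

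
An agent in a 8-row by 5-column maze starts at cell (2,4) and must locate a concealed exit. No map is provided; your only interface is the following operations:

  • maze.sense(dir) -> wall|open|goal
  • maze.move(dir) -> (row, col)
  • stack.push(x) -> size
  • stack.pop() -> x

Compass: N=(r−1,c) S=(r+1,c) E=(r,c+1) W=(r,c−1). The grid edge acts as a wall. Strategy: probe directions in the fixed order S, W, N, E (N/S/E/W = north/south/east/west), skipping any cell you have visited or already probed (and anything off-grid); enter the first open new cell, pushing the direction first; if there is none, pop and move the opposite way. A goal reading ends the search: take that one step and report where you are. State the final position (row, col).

Next I call maze.sense(dir: south), giving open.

Then stack.push(x: south), and observe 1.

I call maze.move(dir: south), : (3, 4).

Invoking maze.sense(dir: south), yielding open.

Calling stack.push(x: south), and get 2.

Next I call maze.move(dir: south), : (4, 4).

Now I run maze.sense(dir: south), and see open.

Using stack.push(x: south), which returns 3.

I use maze.move(dir: south), and see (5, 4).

Next I call maze.sense(dir: south), and observe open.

Calling stack.push(x: south), → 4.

Next I call maze.move(dir: south), : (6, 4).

Now I run maze.sense(dir: south), : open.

Invoking stack.push(x: south), and see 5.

Next I call maze.move(dir: south), giving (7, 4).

I call maze.sense(dir: west), — result: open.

Invoking stack.push(x: west), and observe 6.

Next I call maze.move(dir: west), — result: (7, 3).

I call maze.sense(dir: west), and observe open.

I run stack.push(x: west), — result: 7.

I call maze.move(dir: west), and see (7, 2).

Next I call maze.sense(dir: west), giving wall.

I call maze.sense(dir: north), and see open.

I try stack.push(x: north), and observe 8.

I try maze.move(dir: north), yielding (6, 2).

I use maze.sense(dir: west), and observe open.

I try stack.push(x: west), and see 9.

Now I run maze.move(dir: west), yielding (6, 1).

I use maze.sense(dir: west), and observe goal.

I try maze.move(dir: west), and get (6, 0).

Answer: (6, 0)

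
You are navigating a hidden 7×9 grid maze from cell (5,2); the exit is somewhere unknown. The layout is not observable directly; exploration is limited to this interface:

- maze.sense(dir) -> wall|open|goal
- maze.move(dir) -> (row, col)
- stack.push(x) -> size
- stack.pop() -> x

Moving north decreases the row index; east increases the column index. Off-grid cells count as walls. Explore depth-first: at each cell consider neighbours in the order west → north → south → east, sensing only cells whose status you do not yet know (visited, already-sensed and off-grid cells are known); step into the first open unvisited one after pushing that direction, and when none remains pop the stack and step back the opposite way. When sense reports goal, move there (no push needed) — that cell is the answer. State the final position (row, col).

~$ sense dir=west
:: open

~$ push x=west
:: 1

~$ move dir=west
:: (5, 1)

~$ sense dir=west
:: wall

~$ sense dir=north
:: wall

~$ sense dir=south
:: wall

~$ pop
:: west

~$ move dir=east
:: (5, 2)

~$ sense dir=north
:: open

~$ push x=north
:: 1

~$ move dir=north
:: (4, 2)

~$ sense dir=north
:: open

~$ push x=north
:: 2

~$ move dir=north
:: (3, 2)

~$ sense dir=west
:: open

~$ push x=west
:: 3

~$ move dir=west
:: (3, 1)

~$ sense dir=west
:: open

~$ push x=west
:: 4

~$ move dir=west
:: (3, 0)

~$ sense dir=north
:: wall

~$ sense dir=south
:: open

~$ push x=south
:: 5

~$ move dir=south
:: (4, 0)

~$ pop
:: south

~$ move dir=north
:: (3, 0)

~$ pop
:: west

~$ move dir=east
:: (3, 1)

~$ sense dir=north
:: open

~$ push x=north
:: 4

~$ move dir=north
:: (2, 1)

~$ sense dir=north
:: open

~$ push x=north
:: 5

~$ move dir=north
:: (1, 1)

~$ sense dir=west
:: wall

~$ sense dir=north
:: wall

~$ sense dir=east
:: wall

~$ pop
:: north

~$ move dir=south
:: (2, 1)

~$ sense dir=east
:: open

~$ push x=east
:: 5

~$ move dir=east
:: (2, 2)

~$ sense dir=east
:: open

~$ push x=east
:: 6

~$ move dir=east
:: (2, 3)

~$ sense dir=north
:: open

~$ push x=north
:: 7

~$ move dir=north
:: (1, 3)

~$ sense dir=north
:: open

~$ push x=north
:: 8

~$ move dir=north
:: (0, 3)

~$ sense dir=west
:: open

~$ push x=west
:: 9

~$ move dir=west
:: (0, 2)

~$ pop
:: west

~$ move dir=east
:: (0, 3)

~$ sense dir=east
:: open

~$ push x=east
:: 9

~$ move dir=east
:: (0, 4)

~$ sense dir=south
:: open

~$ push x=south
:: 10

~$ move dir=south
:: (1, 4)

~$ sense dir=south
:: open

~$ push x=south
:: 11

~$ move dir=south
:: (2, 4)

~$ sense dir=south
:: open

~$ push x=south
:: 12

~$ move dir=south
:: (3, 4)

~$ sense dir=west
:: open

~$ push x=west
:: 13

~$ move dir=west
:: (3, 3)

~$ sense dir=south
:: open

~$ push x=south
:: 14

~$ move dir=south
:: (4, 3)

~$ sense dir=south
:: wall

~$ sense dir=east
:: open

~$ push x=east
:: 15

~$ move dir=east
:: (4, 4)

~$ sense dir=south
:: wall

~$ sense dir=east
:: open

~$ push x=east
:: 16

~$ move dir=east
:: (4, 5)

~$ sense dir=north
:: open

~$ push x=north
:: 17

~$ move dir=north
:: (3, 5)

~$ sense dir=north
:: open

~$ push x=north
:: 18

~$ move dir=north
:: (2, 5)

~$ sense dir=north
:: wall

~$ sense dir=east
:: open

~$ push x=east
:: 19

~$ move dir=east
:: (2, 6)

~$ sense dir=north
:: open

~$ push x=north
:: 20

~$ move dir=north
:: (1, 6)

~$ sense dir=north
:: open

~$ push x=north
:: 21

~$ move dir=north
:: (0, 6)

~$ sense dir=west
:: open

~$ push x=west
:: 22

~$ move dir=west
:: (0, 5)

~$ pop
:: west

~$ move dir=east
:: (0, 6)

~$ sense dir=east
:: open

~$ push x=east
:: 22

~$ move dir=east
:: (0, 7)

~$ sense dir=south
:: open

~$ push x=south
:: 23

~$ move dir=south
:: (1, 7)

~$ sense dir=south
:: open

~$ push x=south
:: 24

~$ move dir=south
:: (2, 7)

~$ sense dir=south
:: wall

~$ sense dir=east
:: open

~$ push x=east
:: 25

~$ move dir=east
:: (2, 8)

~$ sense dir=north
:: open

~$ push x=north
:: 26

~$ move dir=north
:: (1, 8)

~$ sense dir=north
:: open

~$ push x=north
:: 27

~$ move dir=north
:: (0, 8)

~$ pop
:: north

~$ move dir=south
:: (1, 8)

~$ pop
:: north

~$ move dir=south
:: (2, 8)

~$ sense dir=south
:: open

~$ push x=south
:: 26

~$ move dir=south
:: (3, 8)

~$ sense dir=south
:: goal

~$ move dir=south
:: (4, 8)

Answer: (4, 8)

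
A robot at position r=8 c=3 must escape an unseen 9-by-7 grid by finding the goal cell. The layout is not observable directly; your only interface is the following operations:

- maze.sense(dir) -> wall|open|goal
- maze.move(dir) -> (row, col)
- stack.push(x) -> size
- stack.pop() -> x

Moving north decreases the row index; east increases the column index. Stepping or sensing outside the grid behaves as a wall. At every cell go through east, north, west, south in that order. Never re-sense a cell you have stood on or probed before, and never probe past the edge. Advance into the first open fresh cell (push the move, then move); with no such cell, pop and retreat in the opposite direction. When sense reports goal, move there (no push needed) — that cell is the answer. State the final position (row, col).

! 1. sense(dir→east) ~> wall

! 2. sense(dir→north) ~> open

! 3. push(x→north) ~> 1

! 4. move(dir→north) ~> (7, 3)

! 5. sense(dir→east) ~> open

! 6. push(x→east) ~> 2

! 7. move(dir→east) ~> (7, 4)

! 8. sense(dir→east) ~> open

! 9. push(x→east) ~> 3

! 10. move(dir→east) ~> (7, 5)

! 11. sense(dir→east) ~> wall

! 12. sense(dir→north) ~> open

! 13. push(x→north) ~> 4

! 14. move(dir→north) ~> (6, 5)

! 15. sense(dir→east) ~> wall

! 16. sense(dir→north) ~> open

! 17. push(x→north) ~> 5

! 18. move(dir→north) ~> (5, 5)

! 19. sense(dir→east) ~> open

! 20. push(x→east) ~> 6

! 21. move(dir→east) ~> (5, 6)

! 22. sense(dir→north) ~> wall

! 23. pop() ~> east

! 24. move(dir→west) ~> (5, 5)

! 25. sense(dir→north) ~> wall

! 26. sense(dir→west) ~> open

! 27. push(x→west) ~> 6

! 28. move(dir→west) ~> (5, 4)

! 29. sense(dir→north) ~> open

! 30. push(x→north) ~> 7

! 31. move(dir→north) ~> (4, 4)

! 32. sense(dir→north) ~> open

! 33. push(x→north) ~> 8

! 34. move(dir→north) ~> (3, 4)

! 35. sense(dir→east) ~> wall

! 36. sense(dir→north) ~> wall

! 37. sense(dir→west) ~> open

! 38. push(x→west) ~> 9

! 39. move(dir→west) ~> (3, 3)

! 40. sense(dir→north) ~> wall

! 41. sense(dir→west) ~> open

! 42. push(x→west) ~> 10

! 43. move(dir→west) ~> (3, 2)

! 44. sense(dir→north) ~> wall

! 45. sense(dir→west) ~> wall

! 46. sense(dir→south) ~> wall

! 47. pop() ~> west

! 48. move(dir→east) ~> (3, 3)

! 49. sense(dir→south) ~> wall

! 50. pop() ~> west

! 51. move(dir→east) ~> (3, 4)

! 52. pop() ~> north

! 53. move(dir→south) ~> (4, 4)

! 54. pop() ~> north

! 55. move(dir→south) ~> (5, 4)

! 56. sense(dir→west) ~> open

! 57. push(x→west) ~> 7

! 58. move(dir→west) ~> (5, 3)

! 59. sense(dir→west) ~> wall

! 60. sense(dir→south) ~> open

! 61. push(x→south) ~> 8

! 62. move(dir→south) ~> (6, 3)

! 63. sense(dir→east) ~> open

! 64. push(x→east) ~> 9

! 65. move(dir→east) ~> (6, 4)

! 66. pop() ~> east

! 67. move(dir→west) ~> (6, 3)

! 68. sense(dir→west) ~> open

! 69. push(x→west) ~> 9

! 70. move(dir→west) ~> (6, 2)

! 71. sense(dir→west) ~> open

! 72. push(x→west) ~> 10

! 73. move(dir→west) ~> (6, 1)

! 74. sense(dir→north) ~> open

! 75. push(x→north) ~> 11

! 76. move(dir→north) ~> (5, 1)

! 77. sense(dir→north) ~> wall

! 78. sense(dir→west) ~> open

! 79. push(x→west) ~> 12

! 80. move(dir→west) ~> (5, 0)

! 81. sense(dir→north) ~> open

! 82. push(x→north) ~> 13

! 83. move(dir→north) ~> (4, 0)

! 84. sense(dir→north) ~> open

! 85. push(x→north) ~> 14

! 86. move(dir→north) ~> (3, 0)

! 87. sense(dir→north) ~> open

! 88. push(x→north) ~> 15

! 89. move(dir→north) ~> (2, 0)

! 90. sense(dir→east) ~> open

! 91. push(x→east) ~> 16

! 92. move(dir→east) ~> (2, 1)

! 93. sense(dir→north) ~> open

! 94. push(x→north) ~> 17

! 95. move(dir→north) ~> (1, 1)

! 96. sense(dir→east) ~> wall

! 97. sense(dir→north) ~> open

! 98. push(x→north) ~> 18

! 99. move(dir→north) ~> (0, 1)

! 100. sense(dir→east) ~> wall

! 101. sense(dir→west) ~> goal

! 102. move(dir→west) ~> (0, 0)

Answer: (0, 0)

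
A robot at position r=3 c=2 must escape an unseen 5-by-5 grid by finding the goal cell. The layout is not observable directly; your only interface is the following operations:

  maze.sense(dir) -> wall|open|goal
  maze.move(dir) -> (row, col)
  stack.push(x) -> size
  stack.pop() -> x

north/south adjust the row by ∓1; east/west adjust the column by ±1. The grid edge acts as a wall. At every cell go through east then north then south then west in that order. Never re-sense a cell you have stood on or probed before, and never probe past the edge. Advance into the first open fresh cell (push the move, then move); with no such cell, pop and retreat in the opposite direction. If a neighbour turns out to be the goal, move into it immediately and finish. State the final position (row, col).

Step: maze.sense[dir→east]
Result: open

Step: stack.push[x→east]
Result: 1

Step: maze.move[dir→east]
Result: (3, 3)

Step: maze.sense[dir→east]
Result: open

Step: stack.push[x→east]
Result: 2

Step: maze.move[dir→east]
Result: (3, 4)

Step: maze.sense[dir→north]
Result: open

Step: stack.push[x→north]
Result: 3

Step: maze.move[dir→north]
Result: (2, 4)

Step: maze.sense[dir→north]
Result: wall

Step: maze.sense[dir→west]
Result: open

Step: stack.push[x→west]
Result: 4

Step: maze.move[dir→west]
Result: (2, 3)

Step: maze.sense[dir→north]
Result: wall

Step: maze.sense[dir→west]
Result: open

Step: stack.push[x→west]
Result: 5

Step: maze.move[dir→west]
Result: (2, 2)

Step: maze.sense[dir→north]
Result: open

Step: stack.push[x→north]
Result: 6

Step: maze.move[dir→north]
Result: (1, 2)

Step: maze.sense[dir→north]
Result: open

Step: stack.push[x→north]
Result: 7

Step: maze.move[dir→north]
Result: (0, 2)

Step: maze.sense[dir→east]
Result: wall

Step: maze.sense[dir→west]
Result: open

Step: stack.push[x→west]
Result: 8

Step: maze.move[dir→west]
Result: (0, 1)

Step: maze.sense[dir→south]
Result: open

Step: stack.push[x→south]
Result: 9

Step: maze.move[dir→south]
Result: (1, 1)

Step: maze.sense[dir→south]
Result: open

Step: stack.push[x→south]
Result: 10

Step: maze.move[dir→south]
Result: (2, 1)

Step: maze.sense[dir→south]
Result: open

Step: stack.push[x→south]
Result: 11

Step: maze.move[dir→south]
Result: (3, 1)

Step: maze.sense[dir→south]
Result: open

Step: stack.push[x→south]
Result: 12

Step: maze.move[dir→south]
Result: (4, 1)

Step: maze.sense[dir→east]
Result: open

Step: stack.push[x→east]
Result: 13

Step: maze.move[dir→east]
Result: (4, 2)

Step: maze.sense[dir→east]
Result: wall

Step: stack.pop[]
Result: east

Step: maze.move[dir→west]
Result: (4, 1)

Step: maze.sense[dir→west]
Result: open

Step: stack.push[x→west]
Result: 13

Step: maze.move[dir→west]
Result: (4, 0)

Step: maze.sense[dir→north]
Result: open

Step: stack.push[x→north]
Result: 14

Step: maze.move[dir→north]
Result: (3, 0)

Step: maze.sense[dir→north]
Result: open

Step: stack.push[x→north]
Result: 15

Step: maze.move[dir→north]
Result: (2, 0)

Step: maze.sense[dir→north]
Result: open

Step: stack.push[x→north]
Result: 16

Step: maze.move[dir→north]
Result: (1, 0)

Step: maze.sense[dir→north]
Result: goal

Step: maze.move[dir→north]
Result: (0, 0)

Answer: (0, 0)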